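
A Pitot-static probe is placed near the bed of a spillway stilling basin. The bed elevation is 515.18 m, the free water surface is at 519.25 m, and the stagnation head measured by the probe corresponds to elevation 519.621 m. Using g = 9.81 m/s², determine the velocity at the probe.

v ≈ 2.70 m/s

Near the bed, under hydrostatic conditions, the piezometric head (z + ψ) equals the free-surface elevation, 519.25 m.
Velocity head = total − piezometric = 519.621 − 519.25 = 0.371 m.
v = √(2g·h_v) = √(2 × 9.81 × 0.371) = 2.70 m/s.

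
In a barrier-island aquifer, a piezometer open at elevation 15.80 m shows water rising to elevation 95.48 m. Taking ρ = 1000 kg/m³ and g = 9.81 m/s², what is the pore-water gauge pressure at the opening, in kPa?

Pressure head ψ = h − z = 95.48 − 15.80 = 79.68 m.
P = ρgψ = 1000 × 9.81 × 79.68 = 781661 Pa ≈ 782 kPa.

P ≈ 782 kPa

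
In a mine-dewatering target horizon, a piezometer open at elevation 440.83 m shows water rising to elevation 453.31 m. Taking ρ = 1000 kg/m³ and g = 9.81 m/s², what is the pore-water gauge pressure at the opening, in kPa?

Pressure head ψ = h − z = 453.31 − 440.83 = 12.48 m.
P = ρgψ = 1000 × 9.81 × 12.48 = 122429 Pa ≈ 122 kPa.

P ≈ 122 kPa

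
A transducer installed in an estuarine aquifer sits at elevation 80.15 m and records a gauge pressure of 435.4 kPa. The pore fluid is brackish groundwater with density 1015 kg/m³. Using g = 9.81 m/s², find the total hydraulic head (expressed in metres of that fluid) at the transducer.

ψ = P/(ρg) = 435.4×1000 / (1015 × 9.81) = 43.73 m.
h = z + ψ = 80.15 + 43.73 = 123.88 m.

h ≈ 123.88 m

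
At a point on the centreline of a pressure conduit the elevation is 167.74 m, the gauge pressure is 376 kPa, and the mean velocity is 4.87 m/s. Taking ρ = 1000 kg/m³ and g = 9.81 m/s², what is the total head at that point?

h ≈ 207.28 m

Pressure head ψ = P/(ρg) = 376×1000 / (1000 × 9.81) = 38.33 m.
Velocity head = v²/(2g) = 4.87² / (2 × 9.81) = 1.209 m.
h = z + ψ + v²/(2g) = 167.74 + 38.33 + 1.209 = 207.28 m.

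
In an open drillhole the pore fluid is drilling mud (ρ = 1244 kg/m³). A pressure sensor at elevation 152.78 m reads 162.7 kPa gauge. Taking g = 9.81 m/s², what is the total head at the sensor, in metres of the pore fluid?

h ≈ 166.11 m

ψ = P/(ρg) = 162.7×1000 / (1244 × 9.81) = 13.33 m.
h = z + ψ = 152.78 + 13.33 = 166.11 m.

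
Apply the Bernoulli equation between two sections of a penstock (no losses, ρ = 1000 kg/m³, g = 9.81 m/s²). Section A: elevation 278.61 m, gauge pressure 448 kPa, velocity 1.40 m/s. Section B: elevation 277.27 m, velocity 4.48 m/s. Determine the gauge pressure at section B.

Pressure head at A: ψ₁ = P₁/(ρg) = 448×1000 / (1000 × 9.81) = 45.67 m.
Velocity heads: v₁²/2g = 1.40²/19.62 = 0.100 m; v₂²/2g = 4.48²/19.62 = 1.023 m.
Total head H = z₁ + ψ₁ + v₁²/2g = 278.61 + 45.67 + 0.100 = 324.38 m.
ψ₂ = H − z₂ − v₂²/2g = 324.38 − 277.27 − 1.023 = 46.09 m.
P₂ = ρgψ₂ = 1000 × 9.81 × 46.09 ≈ 452 kPa.

P₂ ≈ 452 kPa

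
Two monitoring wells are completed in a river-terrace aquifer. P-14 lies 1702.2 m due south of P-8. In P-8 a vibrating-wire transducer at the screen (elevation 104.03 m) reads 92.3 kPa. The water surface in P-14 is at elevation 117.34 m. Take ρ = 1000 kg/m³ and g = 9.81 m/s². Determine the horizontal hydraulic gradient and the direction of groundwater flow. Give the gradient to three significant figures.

Pressure head at P-8: ψ = P/(ρg) = 92.3×1000 / (1000 × 9.81) = 9.41 m.
Total head at P-8: h = z + ψ = 104.03 + 9.41 = 113.44 m.
Total head at P-14: h = 117.34 m (water level in the piezometer is the total head).
Head difference: h(P-8) − h(P-14) = 113.44 − 117.34 = -3.90 m.
Hydraulic gradient: i = |Δh| / L = 3.90 / 1702.2 = 0.00229.
Flow is from higher to lower head: from P-14 toward P-8, i.e. toward the north.

i ≈ 0.00229; groundwater flows toward the north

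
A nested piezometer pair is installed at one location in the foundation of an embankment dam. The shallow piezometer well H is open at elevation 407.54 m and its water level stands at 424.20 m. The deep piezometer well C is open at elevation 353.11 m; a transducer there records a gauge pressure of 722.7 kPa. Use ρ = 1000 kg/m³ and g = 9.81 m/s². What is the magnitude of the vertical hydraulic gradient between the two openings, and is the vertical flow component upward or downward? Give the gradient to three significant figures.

|i_v| ≈ 0.0474; vertical flow is upward

Total head at well H: h = 424.20 m (water level in the standpipe).
Pressure head at well C: ψ = P/(ρg) = 722.7×1000 / (1000 × 9.81) = 73.67 m.
Total head at well C: h = z + ψ = 353.11 + 73.67 = 426.78 m.
Δh = h(well H) − h(well C) = 424.20 − 426.78 = -2.58 m.
Vertical separation Δz = 407.54 − 353.11 = 54.43 m.
|i_v| = |Δh| / Δz = 2.58 / 54.43 = 0.0474.
Head is higher in the deep piezometer, so vertical flow is upward (discharge condition).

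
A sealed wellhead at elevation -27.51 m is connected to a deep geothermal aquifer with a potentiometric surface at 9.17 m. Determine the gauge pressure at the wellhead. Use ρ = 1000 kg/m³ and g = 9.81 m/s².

P ≈ 360 kPa

Head above the cap: Δh = 9.17 − (-27.51) = 36.68 m.
P = ρgΔh = 1000 × 9.81 × 36.68 = 359831 Pa ≈ 360 kPa.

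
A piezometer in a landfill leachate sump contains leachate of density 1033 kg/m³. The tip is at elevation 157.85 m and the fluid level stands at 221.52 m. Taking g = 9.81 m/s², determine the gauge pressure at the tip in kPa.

P ≈ 645 kPa

Pressure head ψ = h − z = 221.52 − 157.85 = 63.67 m.
P = ρgψ = 1033 × 9.81 × 63.67 = 645215 Pa ≈ 645 kPa.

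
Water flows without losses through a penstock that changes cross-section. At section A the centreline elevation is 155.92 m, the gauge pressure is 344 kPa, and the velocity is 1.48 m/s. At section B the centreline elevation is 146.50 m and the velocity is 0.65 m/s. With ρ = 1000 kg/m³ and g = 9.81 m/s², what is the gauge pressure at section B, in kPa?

P₂ ≈ 437 kPa

Pressure head at A: ψ₁ = P₁/(ρg) = 344×1000 / (1000 × 9.81) = 35.07 m.
Velocity heads: v₁²/2g = 1.48²/19.62 = 0.112 m; v₂²/2g = 0.65²/19.62 = 0.022 m.
Total head H = z₁ + ψ₁ + v₁²/2g = 155.92 + 35.07 + 0.112 = 191.10 m.
ψ₂ = H − z₂ − v₂²/2g = 191.10 − 146.50 − 0.022 = 44.58 m.
P₂ = ρgψ₂ = 1000 × 9.81 × 44.58 ≈ 437 kPa.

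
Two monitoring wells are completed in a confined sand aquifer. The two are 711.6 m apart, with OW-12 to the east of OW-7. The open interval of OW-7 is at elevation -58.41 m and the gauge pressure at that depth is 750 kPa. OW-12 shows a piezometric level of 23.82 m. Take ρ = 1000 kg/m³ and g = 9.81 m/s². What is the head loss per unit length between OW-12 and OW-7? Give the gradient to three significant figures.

Pressure head at OW-7: ψ = P/(ρg) = 750×1000 / (1000 × 9.81) = 76.45 m.
Total head at OW-7: h = z + ψ = -58.41 + 76.45 = 18.04 m.
Total head at OW-12: h = 23.82 m (water level in the piezometer is the total head).
Head difference: h(OW-7) − h(OW-12) = 18.04 − 23.82 = -5.78 m.
Hydraulic gradient: i = |Δh| / L = 5.78 / 711.6 = 0.00812.

i ≈ 0.00812 m/m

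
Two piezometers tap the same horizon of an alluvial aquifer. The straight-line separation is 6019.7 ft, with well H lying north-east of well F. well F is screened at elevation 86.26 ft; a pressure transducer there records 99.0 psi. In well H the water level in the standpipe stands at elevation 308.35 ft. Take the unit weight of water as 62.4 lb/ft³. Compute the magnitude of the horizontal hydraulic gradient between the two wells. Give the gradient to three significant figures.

Pressure head at well F: ψ = 144·P/γ = 144 × 99.0 / 62.4 = 228.46 ft.
Total head at well F: h = z + ψ = 86.26 + 228.46 = 314.72 ft.
Total head at well H: h = 308.35 ft (water level in the piezometer is the total head).
Head difference: h(well F) − h(well H) = 314.72 − 308.35 = 6.37 ft.
Hydraulic gradient: i = |Δh| / L = 6.37 / 6019.7 = 0.00106.

i ≈ 0.00106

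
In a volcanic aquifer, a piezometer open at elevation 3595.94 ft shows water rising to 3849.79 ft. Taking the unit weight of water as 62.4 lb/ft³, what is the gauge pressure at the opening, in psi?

P ≈ 110 psi

Pressure head ψ = h − z = 3849.79 − 3595.94 = 253.85 ft.
P = γ·ψ / 144 = 62.4 × 253.85 / 144 = 110 psi.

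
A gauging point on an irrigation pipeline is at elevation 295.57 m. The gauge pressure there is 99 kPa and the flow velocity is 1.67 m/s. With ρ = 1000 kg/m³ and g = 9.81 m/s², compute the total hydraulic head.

Pressure head ψ = P/(ρg) = 99×1000 / (1000 × 9.81) = 10.09 m.
Velocity head = v²/(2g) = 1.67² / (2 × 9.81) = 0.142 m.
h = z + ψ + v²/(2g) = 295.57 + 10.09 + 0.142 = 305.80 m.

h ≈ 305.80 m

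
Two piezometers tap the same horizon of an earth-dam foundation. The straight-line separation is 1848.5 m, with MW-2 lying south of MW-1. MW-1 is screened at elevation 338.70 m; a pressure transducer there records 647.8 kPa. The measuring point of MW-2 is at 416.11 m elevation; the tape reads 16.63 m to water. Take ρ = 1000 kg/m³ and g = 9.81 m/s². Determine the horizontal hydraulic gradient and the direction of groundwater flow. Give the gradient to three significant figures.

i ≈ 0.00284; groundwater flows toward the south

Pressure head at MW-1: ψ = P/(ρg) = 647.8×1000 / (1000 × 9.81) = 66.03 m.
Total head at MW-1: h = z + ψ = 338.70 + 66.03 = 404.73 m.
Total head at MW-2: h = 416.11 − 16.63 = 399.48 m.
Head difference: h(MW-1) − h(MW-2) = 404.73 − 399.48 = 5.25 m.
Hydraulic gradient: i = |Δh| / L = 5.25 / 1848.5 = 0.00284.
Flow is from higher to lower head: from MW-1 toward MW-2, i.e. toward the south.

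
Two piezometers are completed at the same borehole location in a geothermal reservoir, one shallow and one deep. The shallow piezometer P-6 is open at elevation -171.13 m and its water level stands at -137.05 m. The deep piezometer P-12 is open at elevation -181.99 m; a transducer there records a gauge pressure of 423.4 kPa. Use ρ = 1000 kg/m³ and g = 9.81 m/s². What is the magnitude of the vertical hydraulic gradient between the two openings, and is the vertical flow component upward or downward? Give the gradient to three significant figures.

|i_v| ≈ 0.164; vertical flow is downward

Total head at P-6: h = -137.05 m (water level in the standpipe).
Pressure head at P-12: ψ = P/(ρg) = 423.4×1000 / (1000 × 9.81) = 43.16 m.
Total head at P-12: h = z + ψ = -181.99 + 43.16 = -138.83 m.
Δh = h(P-6) − h(P-12) = -137.05 − (-138.83) = 1.78 m.
Vertical separation Δz = -171.13 − (-181.99) = 10.86 m.
|i_v| = |Δh| / Δz = 1.78 / 10.86 = 0.164.
Head is higher in the shallow piezometer, so vertical flow is downward (recharge condition).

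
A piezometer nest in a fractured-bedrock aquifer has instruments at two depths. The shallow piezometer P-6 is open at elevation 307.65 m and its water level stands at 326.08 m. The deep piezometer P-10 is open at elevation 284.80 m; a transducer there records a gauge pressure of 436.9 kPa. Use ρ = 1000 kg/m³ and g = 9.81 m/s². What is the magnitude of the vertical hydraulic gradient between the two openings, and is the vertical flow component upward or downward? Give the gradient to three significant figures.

Total head at P-6: h = 326.08 m (water level in the standpipe).
Pressure head at P-10: ψ = P/(ρg) = 436.9×1000 / (1000 × 9.81) = 44.54 m.
Total head at P-10: h = z + ψ = 284.80 + 44.54 = 329.34 m.
Δh = h(P-6) − h(P-10) = 326.08 − 329.34 = -3.26 m.
Vertical separation Δz = 307.65 − 284.80 = 22.85 m.
|i_v| = |Δh| / Δz = 3.26 / 22.85 = 0.143.
Head is higher in the deep piezometer, so vertical flow is upward (discharge condition).

|i_v| ≈ 0.143; vertical flow is upward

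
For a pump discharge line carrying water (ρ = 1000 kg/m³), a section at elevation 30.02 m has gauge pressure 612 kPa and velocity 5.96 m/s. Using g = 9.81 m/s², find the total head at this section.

Pressure head ψ = P/(ρg) = 612×1000 / (1000 × 9.81) = 62.39 m.
Velocity head = v²/(2g) = 5.96² / (2 × 9.81) = 1.810 m.
h = z + ψ + v²/(2g) = 30.02 + 62.39 + 1.810 = 94.22 m.

h ≈ 94.22 m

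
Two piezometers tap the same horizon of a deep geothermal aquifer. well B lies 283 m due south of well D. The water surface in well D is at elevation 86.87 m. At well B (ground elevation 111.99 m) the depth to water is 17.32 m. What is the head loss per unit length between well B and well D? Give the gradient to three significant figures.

Total head at well D: h = 86.87 m (water level in the piezometer is the total head).
Total head at well B: h = 111.99 − 17.32 = 94.67 m.
Head difference: h(well D) − h(well B) = 86.87 − 94.67 = -7.80 m.
Hydraulic gradient: i = |Δh| / L = 7.80 / 283 = 0.0276.

i ≈ 0.0276 m/m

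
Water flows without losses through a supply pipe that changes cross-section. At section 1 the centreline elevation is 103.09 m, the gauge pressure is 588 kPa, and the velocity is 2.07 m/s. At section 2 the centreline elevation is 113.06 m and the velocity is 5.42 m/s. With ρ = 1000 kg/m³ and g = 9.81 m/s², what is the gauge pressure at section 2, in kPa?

P₂ ≈ 478 kPa

Pressure head at 1: ψ₁ = P₁/(ρg) = 588×1000 / (1000 × 9.81) = 59.94 m.
Velocity heads: v₁²/2g = 2.07²/19.62 = 0.218 m; v₂²/2g = 5.42²/19.62 = 1.497 m.
Total head H = z₁ + ψ₁ + v₁²/2g = 103.09 + 59.94 + 0.218 = 163.25 m.
ψ₂ = H − z₂ − v₂²/2g = 163.25 − 113.06 − 1.497 = 48.69 m.
P₂ = ρgψ₂ = 1000 × 9.81 × 48.69 ≈ 478 kPa.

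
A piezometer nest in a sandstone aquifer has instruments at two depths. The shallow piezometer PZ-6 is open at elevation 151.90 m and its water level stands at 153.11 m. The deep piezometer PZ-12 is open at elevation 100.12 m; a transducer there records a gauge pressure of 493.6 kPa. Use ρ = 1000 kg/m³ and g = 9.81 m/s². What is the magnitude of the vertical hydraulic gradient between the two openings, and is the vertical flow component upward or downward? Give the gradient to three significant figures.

Total head at PZ-6: h = 153.11 m (water level in the standpipe).
Pressure head at PZ-12: ψ = P/(ρg) = 493.6×1000 / (1000 × 9.81) = 50.32 m.
Total head at PZ-12: h = z + ψ = 100.12 + 50.32 = 150.44 m.
Δh = h(PZ-6) − h(PZ-12) = 153.11 − 150.44 = 2.67 m.
Vertical separation Δz = 151.90 − 100.12 = 51.78 m.
|i_v| = |Δh| / Δz = 2.67 / 51.78 = 0.0516.
Head is higher in the shallow piezometer, so vertical flow is downward (recharge condition).

|i_v| ≈ 0.0516; vertical flow is downward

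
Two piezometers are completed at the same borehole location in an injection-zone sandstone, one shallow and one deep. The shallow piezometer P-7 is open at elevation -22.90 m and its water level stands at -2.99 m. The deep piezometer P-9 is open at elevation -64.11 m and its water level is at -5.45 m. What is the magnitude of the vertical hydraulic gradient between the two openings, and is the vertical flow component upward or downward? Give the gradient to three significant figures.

Total head at P-7: h = -2.99 m (water level in the standpipe).
Total head at P-9: h = -5.45 m.
Δh = h(P-7) − h(P-9) = -2.99 − (-5.45) = 2.46 m.
Vertical separation Δz = -22.90 − (-64.11) = 41.21 m.
|i_v| = |Δh| / Δz = 2.46 / 41.21 = 0.0597.
Head is higher in the shallow piezometer, so vertical flow is downward (recharge condition).

|i_v| ≈ 0.0597; vertical flow is downward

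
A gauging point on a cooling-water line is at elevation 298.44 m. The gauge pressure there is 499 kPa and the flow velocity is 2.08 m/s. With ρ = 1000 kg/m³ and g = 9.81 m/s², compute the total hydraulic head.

h ≈ 349.53 m

Pressure head ψ = P/(ρg) = 499×1000 / (1000 × 9.81) = 50.87 m.
Velocity head = v²/(2g) = 2.08² / (2 × 9.81) = 0.221 m.
h = z + ψ + v²/(2g) = 298.44 + 50.87 + 0.221 = 349.53 m.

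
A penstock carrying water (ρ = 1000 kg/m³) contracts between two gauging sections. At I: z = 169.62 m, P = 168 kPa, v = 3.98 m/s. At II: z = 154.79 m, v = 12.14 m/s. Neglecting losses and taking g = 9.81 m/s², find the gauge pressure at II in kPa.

P₂ ≈ 248 kPa

Pressure head at I: ψ₁ = P₁/(ρg) = 168×1000 / (1000 × 9.81) = 17.13 m.
Velocity heads: v₁²/2g = 3.98²/19.62 = 0.807 m; v₂²/2g = 12.14²/19.62 = 7.512 m.
Total head H = z₁ + ψ₁ + v₁²/2g = 169.62 + 17.13 + 0.807 = 187.56 m.
ψ₂ = H − z₂ − v₂²/2g = 187.56 − 154.79 − 7.512 = 25.26 m.
P₂ = ρgψ₂ = 1000 × 9.81 × 25.26 ≈ 248 kPa.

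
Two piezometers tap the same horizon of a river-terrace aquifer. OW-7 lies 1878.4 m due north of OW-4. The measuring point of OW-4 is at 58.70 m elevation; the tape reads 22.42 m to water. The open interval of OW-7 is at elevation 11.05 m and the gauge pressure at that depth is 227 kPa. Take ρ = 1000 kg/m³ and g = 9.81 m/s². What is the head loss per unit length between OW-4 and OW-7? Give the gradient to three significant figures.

Total head at OW-4: h = 58.70 − 22.42 = 36.28 m.
Pressure head at OW-7: ψ = P/(ρg) = 227×1000 / (1000 × 9.81) = 23.14 m.
Total head at OW-7: h = z + ψ = 11.05 + 23.14 = 34.19 m.
Head difference: h(OW-4) − h(OW-7) = 36.28 − 34.19 = 2.09 m.
Hydraulic gradient: i = |Δh| / L = 2.09 / 1878.4 = 0.00111.

i ≈ 0.00111 m/m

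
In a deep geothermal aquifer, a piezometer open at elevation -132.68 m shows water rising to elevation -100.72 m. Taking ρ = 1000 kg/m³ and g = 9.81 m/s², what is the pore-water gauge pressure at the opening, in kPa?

Pressure head ψ = h − z = -100.72 − (-132.68) = 31.96 m.
P = ρgψ = 1000 × 9.81 × 31.96 = 313528 Pa ≈ 314 kPa.

P ≈ 314 kPa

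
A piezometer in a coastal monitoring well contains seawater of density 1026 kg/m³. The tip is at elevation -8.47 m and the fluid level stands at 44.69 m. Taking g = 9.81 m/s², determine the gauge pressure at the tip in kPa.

P ≈ 535 kPa

Pressure head ψ = h − z = 44.69 − (-8.47) = 53.16 m.
P = ρgψ = 1026 × 9.81 × 53.16 = 535059 Pa ≈ 535 kPa.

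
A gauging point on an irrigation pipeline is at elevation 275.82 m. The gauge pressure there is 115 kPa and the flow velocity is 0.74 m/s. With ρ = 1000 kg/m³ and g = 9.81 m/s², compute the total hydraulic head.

h ≈ 287.57 m

Pressure head ψ = P/(ρg) = 115×1000 / (1000 × 9.81) = 11.72 m.
Velocity head = v²/(2g) = 0.74² / (2 × 9.81) = 0.028 m.
h = z + ψ + v²/(2g) = 275.82 + 11.72 + 0.028 = 287.57 m.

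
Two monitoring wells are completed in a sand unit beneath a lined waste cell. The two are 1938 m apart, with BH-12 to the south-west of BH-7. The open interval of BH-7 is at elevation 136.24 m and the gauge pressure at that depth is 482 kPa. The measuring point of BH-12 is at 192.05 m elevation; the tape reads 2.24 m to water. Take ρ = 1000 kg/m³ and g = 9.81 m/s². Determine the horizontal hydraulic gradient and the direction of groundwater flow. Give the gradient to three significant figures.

Pressure head at BH-7: ψ = P/(ρg) = 482×1000 / (1000 × 9.81) = 49.13 m.
Total head at BH-7: h = z + ψ = 136.24 + 49.13 = 185.37 m.
Total head at BH-12: h = 192.05 − 2.24 = 189.81 m.
Head difference: h(BH-7) − h(BH-12) = 185.37 − 189.81 = -4.44 m.
Hydraulic gradient: i = |Δh| / L = 4.44 / 1938 = 0.00229.
Flow is from higher to lower head: from BH-12 toward BH-7, i.e. toward the north-east.

i ≈ 0.00229; groundwater flows toward the north-east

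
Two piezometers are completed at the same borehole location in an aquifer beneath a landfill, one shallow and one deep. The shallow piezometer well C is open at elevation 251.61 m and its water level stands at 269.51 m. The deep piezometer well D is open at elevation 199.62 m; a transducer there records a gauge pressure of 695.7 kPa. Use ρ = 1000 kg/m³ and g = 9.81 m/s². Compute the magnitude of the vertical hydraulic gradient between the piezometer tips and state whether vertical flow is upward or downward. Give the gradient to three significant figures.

|i_v| ≈ 0.0198; vertical flow is upward

Total head at well C: h = 269.51 m (water level in the standpipe).
Pressure head at well D: ψ = P/(ρg) = 695.7×1000 / (1000 × 9.81) = 70.92 m.
Total head at well D: h = z + ψ = 199.62 + 70.92 = 270.54 m.
Δh = h(well C) − h(well D) = 269.51 − 270.54 = -1.03 m.
Vertical separation Δz = 251.61 − 199.62 = 51.99 m.
|i_v| = |Δh| / Δz = 1.03 / 51.99 = 0.0198.
Head is higher in the deep piezometer, so vertical flow is upward (discharge condition).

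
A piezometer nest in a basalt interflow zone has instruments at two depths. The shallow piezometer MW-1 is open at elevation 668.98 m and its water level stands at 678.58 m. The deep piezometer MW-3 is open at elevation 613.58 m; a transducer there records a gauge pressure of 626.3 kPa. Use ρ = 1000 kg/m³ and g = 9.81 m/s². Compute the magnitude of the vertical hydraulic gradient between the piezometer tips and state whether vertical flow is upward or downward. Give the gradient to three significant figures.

|i_v| ≈ 0.0209; vertical flow is downward

Total head at MW-1: h = 678.58 m (water level in the standpipe).
Pressure head at MW-3: ψ = P/(ρg) = 626.3×1000 / (1000 × 9.81) = 63.84 m.
Total head at MW-3: h = z + ψ = 613.58 + 63.84 = 677.42 m.
Δh = h(MW-1) − h(MW-3) = 678.58 − 677.42 = 1.16 m.
Vertical separation Δz = 668.98 − 613.58 = 55.40 m.
|i_v| = |Δh| / Δz = 1.16 / 55.40 = 0.0209.
Head is higher in the shallow piezometer, so vertical flow is downward (recharge condition).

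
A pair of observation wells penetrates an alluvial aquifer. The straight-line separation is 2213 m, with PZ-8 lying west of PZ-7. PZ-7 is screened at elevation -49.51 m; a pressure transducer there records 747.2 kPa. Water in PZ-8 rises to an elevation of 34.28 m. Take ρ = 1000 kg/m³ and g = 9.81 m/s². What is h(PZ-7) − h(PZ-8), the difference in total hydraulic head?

Δh ≈ -7.62 m

Pressure head at PZ-7: ψ = P/(ρg) = 747.2×1000 / (1000 × 9.81) = 76.17 m.
Total head at PZ-7: h = z + ψ = -49.51 + 76.17 = 26.66 m.
Total head at PZ-8: h = 34.28 m (water level in the piezometer is the total head).
Head difference: h(PZ-7) − h(PZ-8) = 26.66 − 34.28 = -7.62 m.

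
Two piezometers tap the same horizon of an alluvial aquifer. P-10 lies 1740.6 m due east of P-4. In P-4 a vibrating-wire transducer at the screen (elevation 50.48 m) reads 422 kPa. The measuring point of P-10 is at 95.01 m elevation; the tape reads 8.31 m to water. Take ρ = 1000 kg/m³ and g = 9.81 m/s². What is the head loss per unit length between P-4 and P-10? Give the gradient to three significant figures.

Pressure head at P-4: ψ = P/(ρg) = 422×1000 / (1000 × 9.81) = 43.02 m.
Total head at P-4: h = z + ψ = 50.48 + 43.02 = 93.50 m.
Total head at P-10: h = 95.01 − 8.31 = 86.70 m.
Head difference: h(P-4) − h(P-10) = 93.50 − 86.70 = 6.80 m.
Hydraulic gradient: i = |Δh| / L = 6.80 / 1740.6 = 0.00391.

i ≈ 0.00391 m/m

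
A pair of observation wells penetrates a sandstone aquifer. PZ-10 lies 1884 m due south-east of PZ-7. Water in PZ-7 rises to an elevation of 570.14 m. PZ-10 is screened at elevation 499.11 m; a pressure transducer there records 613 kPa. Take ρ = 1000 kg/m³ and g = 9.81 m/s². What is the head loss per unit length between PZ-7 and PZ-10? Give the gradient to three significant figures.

i ≈ 0.00453 m/m

Total head at PZ-7: h = 570.14 m (water level in the piezometer is the total head).
Pressure head at PZ-10: ψ = P/(ρg) = 613×1000 / (1000 × 9.81) = 62.49 m.
Total head at PZ-10: h = z + ψ = 499.11 + 62.49 = 561.60 m.
Head difference: h(PZ-7) − h(PZ-10) = 570.14 − 561.60 = 8.54 m.
Hydraulic gradient: i = |Δh| / L = 8.54 / 1884 = 0.00453.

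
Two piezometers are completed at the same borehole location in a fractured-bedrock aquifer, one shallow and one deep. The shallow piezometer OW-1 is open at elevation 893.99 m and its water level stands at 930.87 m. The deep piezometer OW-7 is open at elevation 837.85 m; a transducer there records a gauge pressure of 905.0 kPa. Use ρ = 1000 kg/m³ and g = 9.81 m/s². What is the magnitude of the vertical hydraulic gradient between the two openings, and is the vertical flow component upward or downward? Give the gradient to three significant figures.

|i_v| ≈ 0.0137; vertical flow is downward

Total head at OW-1: h = 930.87 m (water level in the standpipe).
Pressure head at OW-7: ψ = P/(ρg) = 905.0×1000 / (1000 × 9.81) = 92.25 m.
Total head at OW-7: h = z + ψ = 837.85 + 92.25 = 930.10 m.
Δh = h(OW-1) − h(OW-7) = 930.87 − 930.10 = 0.77 m.
Vertical separation Δz = 893.99 − 837.85 = 56.14 m.
|i_v| = |Δh| / Δz = 0.77 / 56.14 = 0.0137.
Head is higher in the shallow piezometer, so vertical flow is downward (recharge condition).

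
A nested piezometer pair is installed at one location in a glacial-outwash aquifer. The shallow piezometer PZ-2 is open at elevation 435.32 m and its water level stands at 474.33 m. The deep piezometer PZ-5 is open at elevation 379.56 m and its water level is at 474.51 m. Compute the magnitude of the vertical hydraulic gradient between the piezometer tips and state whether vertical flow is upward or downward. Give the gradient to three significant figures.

Total head at PZ-2: h = 474.33 m (water level in the standpipe).
Total head at PZ-5: h = 474.51 m.
Δh = h(PZ-2) − h(PZ-5) = 474.33 − 474.51 = -0.18 m.
Vertical separation Δz = 435.32 − 379.56 = 55.76 m.
|i_v| = |Δh| / Δz = 0.18 / 55.76 = 0.00323.
Head is higher in the deep piezometer, so vertical flow is upward (discharge condition).

|i_v| ≈ 0.00323; vertical flow is upward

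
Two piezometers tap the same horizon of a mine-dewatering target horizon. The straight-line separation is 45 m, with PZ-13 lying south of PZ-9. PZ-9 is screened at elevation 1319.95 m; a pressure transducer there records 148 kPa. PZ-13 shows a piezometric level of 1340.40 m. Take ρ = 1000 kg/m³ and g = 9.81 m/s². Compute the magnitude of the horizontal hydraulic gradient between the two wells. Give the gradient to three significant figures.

Pressure head at PZ-9: ψ = P/(ρg) = 148×1000 / (1000 × 9.81) = 15.09 m.
Total head at PZ-9: h = z + ψ = 1319.95 + 15.09 = 1335.04 m.
Total head at PZ-13: h = 1340.40 m (water level in the piezometer is the total head).
Head difference: h(PZ-9) − h(PZ-13) = 1335.04 − 1340.40 = -5.36 m.
Hydraulic gradient: i = |Δh| / L = 5.36 / 45 = 0.119.

i ≈ 0.119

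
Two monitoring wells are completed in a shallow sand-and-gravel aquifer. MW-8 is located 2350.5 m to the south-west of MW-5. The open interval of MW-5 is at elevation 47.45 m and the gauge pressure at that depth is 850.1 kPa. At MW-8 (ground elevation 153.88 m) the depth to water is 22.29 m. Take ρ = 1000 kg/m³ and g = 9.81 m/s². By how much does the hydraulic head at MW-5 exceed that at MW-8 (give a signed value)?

Δh ≈ 2.52 m

Pressure head at MW-5: ψ = P/(ρg) = 850.1×1000 / (1000 × 9.81) = 86.66 m.
Total head at MW-5: h = z + ψ = 47.45 + 86.66 = 134.11 m.
Total head at MW-8: h = 153.88 − 22.29 = 131.59 m.
Head difference: h(MW-5) − h(MW-8) = 134.11 − 131.59 = 2.52 m.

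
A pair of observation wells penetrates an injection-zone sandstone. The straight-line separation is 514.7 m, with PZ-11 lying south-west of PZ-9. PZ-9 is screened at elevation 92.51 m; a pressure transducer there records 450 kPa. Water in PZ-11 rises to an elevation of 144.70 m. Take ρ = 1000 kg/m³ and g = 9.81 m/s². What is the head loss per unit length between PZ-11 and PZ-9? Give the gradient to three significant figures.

i ≈ 0.0123 m/m

Pressure head at PZ-9: ψ = P/(ρg) = 450×1000 / (1000 × 9.81) = 45.87 m.
Total head at PZ-9: h = z + ψ = 92.51 + 45.87 = 138.38 m.
Total head at PZ-11: h = 144.70 m (water level in the piezometer is the total head).
Head difference: h(PZ-9) − h(PZ-11) = 138.38 − 144.70 = -6.32 m.
Hydraulic gradient: i = |Δh| / L = 6.32 / 514.7 = 0.0123.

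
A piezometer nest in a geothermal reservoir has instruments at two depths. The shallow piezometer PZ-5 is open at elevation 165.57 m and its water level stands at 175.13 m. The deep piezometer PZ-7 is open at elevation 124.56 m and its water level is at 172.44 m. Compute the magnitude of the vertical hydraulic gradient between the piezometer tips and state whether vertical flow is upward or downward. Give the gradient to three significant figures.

|i_v| ≈ 0.0656; vertical flow is downward

Total head at PZ-5: h = 175.13 m (water level in the standpipe).
Total head at PZ-7: h = 172.44 m.
Δh = h(PZ-5) − h(PZ-7) = 175.13 − 172.44 = 2.69 m.
Vertical separation Δz = 165.57 − 124.56 = 41.01 m.
|i_v| = |Δh| / Δz = 2.69 / 41.01 = 0.0656.
Head is higher in the shallow piezometer, so vertical flow is downward (recharge condition).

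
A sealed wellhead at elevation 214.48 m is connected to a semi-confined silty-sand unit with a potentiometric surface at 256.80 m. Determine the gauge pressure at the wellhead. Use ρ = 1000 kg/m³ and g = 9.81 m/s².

Head above the cap: Δh = 256.80 − 214.48 = 42.32 m.
P = ρgΔh = 1000 × 9.81 × 42.32 = 415159 Pa ≈ 415 kPa.

P ≈ 415 kPa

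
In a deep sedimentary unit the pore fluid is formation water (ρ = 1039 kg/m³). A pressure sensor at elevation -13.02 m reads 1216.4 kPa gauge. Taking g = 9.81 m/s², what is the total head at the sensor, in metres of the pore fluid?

h ≈ 106.32 m

ψ = P/(ρg) = 1216.4×1000 / (1039 × 9.81) = 119.34 m.
h = z + ψ = -13.02 + 119.34 = 106.32 m.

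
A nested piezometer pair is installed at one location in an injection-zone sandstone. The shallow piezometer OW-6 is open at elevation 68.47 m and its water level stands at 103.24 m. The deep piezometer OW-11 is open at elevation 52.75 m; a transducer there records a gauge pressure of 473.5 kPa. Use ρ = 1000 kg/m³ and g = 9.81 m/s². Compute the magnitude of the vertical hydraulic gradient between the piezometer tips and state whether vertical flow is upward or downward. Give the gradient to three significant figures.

Total head at OW-6: h = 103.24 m (water level in the standpipe).
Pressure head at OW-11: ψ = P/(ρg) = 473.5×1000 / (1000 × 9.81) = 48.27 m.
Total head at OW-11: h = z + ψ = 52.75 + 48.27 = 101.02 m.
Δh = h(OW-6) − h(OW-11) = 103.24 − 101.02 = 2.22 m.
Vertical separation Δz = 68.47 − 52.75 = 15.72 m.
|i_v| = |Δh| / Δz = 2.22 / 15.72 = 0.141.
Head is higher in the shallow piezometer, so vertical flow is downward (recharge condition).

|i_v| ≈ 0.141; vertical flow is downward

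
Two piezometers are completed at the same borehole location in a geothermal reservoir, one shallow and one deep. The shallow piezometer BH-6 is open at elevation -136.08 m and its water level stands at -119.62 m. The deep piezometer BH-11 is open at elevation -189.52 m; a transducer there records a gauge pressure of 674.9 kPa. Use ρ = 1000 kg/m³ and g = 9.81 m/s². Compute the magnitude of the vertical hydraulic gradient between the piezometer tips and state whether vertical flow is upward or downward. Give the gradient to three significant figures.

|i_v| ≈ 0.0206; vertical flow is downward

Total head at BH-6: h = -119.62 m (water level in the standpipe).
Pressure head at BH-11: ψ = P/(ρg) = 674.9×1000 / (1000 × 9.81) = 68.80 m.
Total head at BH-11: h = z + ψ = -189.52 + 68.80 = -120.72 m.
Δh = h(BH-6) − h(BH-11) = -119.62 − (-120.72) = 1.10 m.
Vertical separation Δz = -136.08 − (-189.52) = 53.44 m.
|i_v| = |Δh| / Δz = 1.10 / 53.44 = 0.0206.
Head is higher in the shallow piezometer, so vertical flow is downward (recharge condition).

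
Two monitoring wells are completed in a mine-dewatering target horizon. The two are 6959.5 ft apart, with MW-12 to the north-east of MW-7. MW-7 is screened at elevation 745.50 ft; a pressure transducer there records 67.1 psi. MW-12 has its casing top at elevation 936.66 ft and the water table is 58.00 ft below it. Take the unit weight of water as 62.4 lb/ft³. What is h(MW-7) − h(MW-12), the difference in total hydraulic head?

Pressure head at MW-7: ψ = 144·P/γ = 144 × 67.1 / 62.4 = 154.85 ft.
Total head at MW-7: h = z + ψ = 745.50 + 154.85 = 900.35 ft.
Total head at MW-12: h = 936.66 − 58.00 = 878.66 ft.
Head difference: h(MW-7) − h(MW-12) = 900.35 − 878.66 = 21.69 ft.

Δh ≈ 21.69 ft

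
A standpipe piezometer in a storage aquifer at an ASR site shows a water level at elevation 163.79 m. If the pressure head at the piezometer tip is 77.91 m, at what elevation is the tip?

z ≈ 85.88 m

z = h − ψ = 163.79 − 77.91 = 85.88 m.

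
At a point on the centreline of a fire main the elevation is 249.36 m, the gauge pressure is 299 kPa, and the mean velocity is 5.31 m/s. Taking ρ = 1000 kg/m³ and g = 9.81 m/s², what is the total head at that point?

Pressure head ψ = P/(ρg) = 299×1000 / (1000 × 9.81) = 30.48 m.
Velocity head = v²/(2g) = 5.31² / (2 × 9.81) = 1.437 m.
h = z + ψ + v²/(2g) = 249.36 + 30.48 + 1.437 = 281.28 m.

h ≈ 281.28 m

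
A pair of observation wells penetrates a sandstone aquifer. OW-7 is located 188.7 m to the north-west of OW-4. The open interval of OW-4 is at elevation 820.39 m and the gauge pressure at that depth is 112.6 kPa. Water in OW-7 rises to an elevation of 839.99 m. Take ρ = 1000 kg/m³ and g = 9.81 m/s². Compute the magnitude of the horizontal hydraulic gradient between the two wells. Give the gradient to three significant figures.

Pressure head at OW-4: ψ = P/(ρg) = 112.6×1000 / (1000 × 9.81) = 11.48 m.
Total head at OW-4: h = z + ψ = 820.39 + 11.48 = 831.87 m.
Total head at OW-7: h = 839.99 m (water level in the piezometer is the total head).
Head difference: h(OW-4) − h(OW-7) = 831.87 − 839.99 = -8.12 m.
Hydraulic gradient: i = |Δh| / L = 8.12 / 188.7 = 0.0430.

i ≈ 0.0430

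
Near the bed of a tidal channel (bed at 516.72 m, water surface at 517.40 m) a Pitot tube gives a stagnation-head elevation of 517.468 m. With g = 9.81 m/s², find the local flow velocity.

v ≈ 1.16 m/s

Near the bed, under hydrostatic conditions, the piezometric head (z + ψ) equals the free-surface elevation, 517.40 m.
Velocity head = total − piezometric = 517.468 − 517.40 = 0.068 m.
v = √(2g·h_v) = √(2 × 9.81 × 0.068) = 1.16 m/s.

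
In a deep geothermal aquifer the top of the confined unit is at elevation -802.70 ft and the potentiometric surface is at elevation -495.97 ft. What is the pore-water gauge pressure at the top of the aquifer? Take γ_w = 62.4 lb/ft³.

Pressure head at the aquifer top: ψ = h − z = -495.97 − (-802.70) = 306.73 ft.
P = γψ/144 = 62.4 × 306.73 / 144 = 133 psi.

P ≈ 133 psi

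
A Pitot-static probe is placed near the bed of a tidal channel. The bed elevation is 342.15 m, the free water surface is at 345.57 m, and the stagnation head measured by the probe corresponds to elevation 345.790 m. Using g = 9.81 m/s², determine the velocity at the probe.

v ≈ 2.08 m/s

Near the bed, under hydrostatic conditions, the piezometric head (z + ψ) equals the free-surface elevation, 345.57 m.
Velocity head = total − piezometric = 345.790 − 345.57 = 0.220 m.
v = √(2g·h_v) = √(2 × 9.81 × 0.220) = 2.08 m/s.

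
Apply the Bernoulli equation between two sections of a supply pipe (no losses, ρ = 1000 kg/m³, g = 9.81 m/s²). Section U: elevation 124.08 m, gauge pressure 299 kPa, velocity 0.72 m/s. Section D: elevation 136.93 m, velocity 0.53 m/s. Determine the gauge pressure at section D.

P₂ ≈ 173 kPa

Pressure head at U: ψ₁ = P₁/(ρg) = 299×1000 / (1000 × 9.81) = 30.48 m.
Velocity heads: v₁²/2g = 0.72²/19.62 = 0.026 m; v₂²/2g = 0.53²/19.62 = 0.014 m.
Total head H = z₁ + ψ₁ + v₁²/2g = 124.08 + 30.48 + 0.026 = 154.59 m.
ψ₂ = H − z₂ − v₂²/2g = 154.59 − 136.93 − 0.014 = 17.65 m.
P₂ = ρgψ₂ = 1000 × 9.81 × 17.65 ≈ 173 kPa.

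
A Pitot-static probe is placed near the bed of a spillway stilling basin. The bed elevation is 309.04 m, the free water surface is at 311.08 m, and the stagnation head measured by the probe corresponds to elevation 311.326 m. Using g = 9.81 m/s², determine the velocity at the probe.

Near the bed, under hydrostatic conditions, the piezometric head (z + ψ) equals the free-surface elevation, 311.08 m.
Velocity head = total − piezometric = 311.326 − 311.08 = 0.246 m.
v = √(2g·h_v) = √(2 × 9.81 × 0.246) = 2.20 m/s.

v ≈ 2.20 m/s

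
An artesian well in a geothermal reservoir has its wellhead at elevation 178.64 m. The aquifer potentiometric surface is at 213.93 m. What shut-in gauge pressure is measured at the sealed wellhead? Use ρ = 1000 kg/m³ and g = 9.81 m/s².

Head above the cap: Δh = 213.93 − 178.64 = 35.29 m.
P = ρgΔh = 1000 × 9.81 × 35.29 = 346195 Pa ≈ 346 kPa.

P ≈ 346 kPa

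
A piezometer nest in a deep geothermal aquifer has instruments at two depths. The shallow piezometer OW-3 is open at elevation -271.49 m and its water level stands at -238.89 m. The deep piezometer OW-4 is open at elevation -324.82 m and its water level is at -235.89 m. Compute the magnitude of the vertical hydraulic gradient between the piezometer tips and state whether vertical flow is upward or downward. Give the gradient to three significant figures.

Total head at OW-3: h = -238.89 m (water level in the standpipe).
Total head at OW-4: h = -235.89 m.
Δh = h(OW-3) − h(OW-4) = -238.89 − (-235.89) = -3.00 m.
Vertical separation Δz = -271.49 − (-324.82) = 53.33 m.
|i_v| = |Δh| / Δz = 3.00 / 53.33 = 0.0563.
Head is higher in the deep piezometer, so vertical flow is upward (discharge condition).

|i_v| ≈ 0.0563; vertical flow is upward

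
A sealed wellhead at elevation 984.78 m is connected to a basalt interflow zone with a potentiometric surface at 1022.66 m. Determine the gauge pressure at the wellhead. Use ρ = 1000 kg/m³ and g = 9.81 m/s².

Head above the cap: Δh = 1022.66 − 984.78 = 37.88 m.
P = ρgΔh = 1000 × 9.81 × 37.88 = 371603 Pa ≈ 372 kPa.

P ≈ 372 kPa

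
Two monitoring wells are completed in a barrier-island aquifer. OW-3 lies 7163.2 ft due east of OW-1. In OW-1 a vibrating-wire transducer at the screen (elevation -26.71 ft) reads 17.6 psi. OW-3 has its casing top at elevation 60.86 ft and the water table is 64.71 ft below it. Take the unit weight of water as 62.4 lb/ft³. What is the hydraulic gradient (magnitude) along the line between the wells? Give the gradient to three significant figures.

Pressure head at OW-1: ψ = 144·P/γ = 144 × 17.6 / 62.4 = 40.62 ft.
Total head at OW-1: h = z + ψ = -26.71 + 40.62 = 13.91 ft.
Total head at OW-3: h = 60.86 − 64.71 = -3.85 ft.
Head difference: h(OW-1) − h(OW-3) = 13.91 − (-3.85) = 17.76 ft.
Hydraulic gradient: i = |Δh| / L = 17.76 / 7163.2 = 0.00248.

i ≈ 0.00248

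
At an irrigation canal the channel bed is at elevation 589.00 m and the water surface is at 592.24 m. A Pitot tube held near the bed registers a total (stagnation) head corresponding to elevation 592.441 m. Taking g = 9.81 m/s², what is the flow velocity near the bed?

v ≈ 1.99 m/s

Near the bed, under hydrostatic conditions, the piezometric head (z + ψ) equals the free-surface elevation, 592.24 m.
Velocity head = total − piezometric = 592.441 − 592.24 = 0.201 m.
v = √(2g·h_v) = √(2 × 9.81 × 0.201) = 1.99 m/s.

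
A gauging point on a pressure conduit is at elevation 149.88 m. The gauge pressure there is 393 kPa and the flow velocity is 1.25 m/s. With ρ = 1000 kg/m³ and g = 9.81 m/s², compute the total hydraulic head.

Pressure head ψ = P/(ρg) = 393×1000 / (1000 × 9.81) = 40.06 m.
Velocity head = v²/(2g) = 1.25² / (2 × 9.81) = 0.080 m.
h = z + ψ + v²/(2g) = 149.88 + 40.06 + 0.080 = 190.02 m.

h ≈ 190.02 m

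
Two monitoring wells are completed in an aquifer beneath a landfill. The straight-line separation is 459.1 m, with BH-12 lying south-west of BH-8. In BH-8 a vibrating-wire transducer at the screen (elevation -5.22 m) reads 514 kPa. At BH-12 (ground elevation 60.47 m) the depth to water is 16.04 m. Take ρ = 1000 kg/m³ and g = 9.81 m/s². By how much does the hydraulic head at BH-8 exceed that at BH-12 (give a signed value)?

Pressure head at BH-8: ψ = P/(ρg) = 514×1000 / (1000 × 9.81) = 52.40 m.
Total head at BH-8: h = z + ψ = -5.22 + 52.40 = 47.18 m.
Total head at BH-12: h = 60.47 − 16.04 = 44.43 m.
Head difference: h(BH-8) − h(BH-12) = 47.18 − 44.43 = 2.75 m.

Δh ≈ 2.75 m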